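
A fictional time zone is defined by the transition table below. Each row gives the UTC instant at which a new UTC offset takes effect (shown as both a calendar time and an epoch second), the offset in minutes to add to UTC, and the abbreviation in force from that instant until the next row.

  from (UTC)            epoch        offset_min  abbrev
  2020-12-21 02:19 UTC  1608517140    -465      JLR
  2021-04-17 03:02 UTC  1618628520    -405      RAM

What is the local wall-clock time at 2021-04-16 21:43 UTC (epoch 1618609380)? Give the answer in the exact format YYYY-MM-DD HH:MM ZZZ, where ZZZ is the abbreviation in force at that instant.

Query: 2021-04-16 21:43 UTC
Rule 1/2 (JLR, -07:45): 2020-12-21 02:19 UTC ≤ query < 2021-04-17 03:02 UTC
21·60 + 43 - 465 = 838 min
838 = 0·1440 + 838; 838 = 13·60 + 58 → 13:58, same day
→ 2021-04-16 13:58 JLR

2021-04-16 13:58 JLR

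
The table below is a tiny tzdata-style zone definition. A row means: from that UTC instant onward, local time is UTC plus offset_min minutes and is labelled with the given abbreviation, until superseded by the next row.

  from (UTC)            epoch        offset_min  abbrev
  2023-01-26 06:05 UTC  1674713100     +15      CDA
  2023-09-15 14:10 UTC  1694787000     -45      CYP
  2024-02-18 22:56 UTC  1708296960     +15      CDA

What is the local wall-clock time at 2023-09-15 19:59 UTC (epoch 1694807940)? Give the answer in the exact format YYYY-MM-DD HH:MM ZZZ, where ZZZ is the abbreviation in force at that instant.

Query: 2023-09-15 19:59 UTC
Rule 2/3 (CYP, -00:45): 2023-09-15 14:10 UTC ≤ query < 2024-02-18 22:56 UTC
19·60 + 59 - 45 = 1154 min
1154 = 0·1440 + 1154; 1154 = 19·60 + 14 → 19:14, same day
→ 2023-09-15 19:14 CYP

2023-09-15 19:14 CYP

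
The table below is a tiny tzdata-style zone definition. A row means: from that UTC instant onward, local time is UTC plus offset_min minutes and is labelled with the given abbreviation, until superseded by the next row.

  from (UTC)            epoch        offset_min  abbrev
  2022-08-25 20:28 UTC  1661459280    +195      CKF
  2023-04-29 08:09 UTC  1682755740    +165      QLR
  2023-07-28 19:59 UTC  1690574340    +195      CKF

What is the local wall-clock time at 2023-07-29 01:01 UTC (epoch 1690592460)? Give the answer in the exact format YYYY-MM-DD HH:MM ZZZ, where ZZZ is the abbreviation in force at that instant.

Query: 2023-07-29 01:01 UTC
Rule 3/3 (CKF, +03:15): 2023-07-28 19:59 UTC ≤ query < +∞
1·60 + 1 + 195 = 256 min
256 = 0·1440 + 256; 256 = 4·60 + 16 → 04:16, same day
→ 2023-07-29 04:16 CKF

2023-07-29 04:16 CKF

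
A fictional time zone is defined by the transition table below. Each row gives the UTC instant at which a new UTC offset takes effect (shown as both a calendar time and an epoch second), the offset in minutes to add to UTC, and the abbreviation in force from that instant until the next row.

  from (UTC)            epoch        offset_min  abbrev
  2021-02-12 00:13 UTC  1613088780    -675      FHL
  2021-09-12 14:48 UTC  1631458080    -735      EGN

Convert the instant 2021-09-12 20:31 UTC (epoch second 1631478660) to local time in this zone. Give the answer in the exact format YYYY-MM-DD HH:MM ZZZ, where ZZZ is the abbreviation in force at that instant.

2021-09-12 08:16 EGN

Query: 2021-09-12 20:31 UTC
Rule 2/2 (EGN, -12:15): 2021-09-12 14:48 UTC ≤ query < +∞
20·60 + 31 - 735 = 496 min
496 = 0·1440 + 496; 496 = 8·60 + 16 → 08:16, same day
→ 2021-09-12 08:16 EGN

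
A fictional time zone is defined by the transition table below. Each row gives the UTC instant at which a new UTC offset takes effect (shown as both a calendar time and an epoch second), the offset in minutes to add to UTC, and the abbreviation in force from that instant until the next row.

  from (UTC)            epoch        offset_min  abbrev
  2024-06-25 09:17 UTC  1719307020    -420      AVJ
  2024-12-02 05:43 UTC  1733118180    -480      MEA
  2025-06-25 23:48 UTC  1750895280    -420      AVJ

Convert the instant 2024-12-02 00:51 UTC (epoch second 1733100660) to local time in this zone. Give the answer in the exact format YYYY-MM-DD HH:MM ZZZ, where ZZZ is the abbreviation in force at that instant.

Query: 2024-12-02 00:51 UTC
Rule 1/3 (AVJ, -07:00): 2024-06-25 09:17 UTC ≤ query < 2024-12-02 05:43 UTC
0·60 + 51 - 420 = -369 min
-369 = -1·1440 + 1071; 1071 = 17·60 + 51 → 17:51, 2024-12-02 - 1 day = 2024-12-01
→ 2024-12-01 17:51 AVJ

2024-12-01 17:51 AVJ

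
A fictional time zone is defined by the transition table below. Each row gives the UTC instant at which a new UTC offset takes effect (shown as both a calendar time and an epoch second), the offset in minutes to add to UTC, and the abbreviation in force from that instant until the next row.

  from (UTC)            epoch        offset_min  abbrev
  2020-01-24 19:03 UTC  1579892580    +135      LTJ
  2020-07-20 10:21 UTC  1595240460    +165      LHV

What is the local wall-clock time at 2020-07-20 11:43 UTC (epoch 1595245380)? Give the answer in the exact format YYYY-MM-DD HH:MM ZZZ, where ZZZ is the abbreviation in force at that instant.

2020-07-20 14:28 LHV

Query: 2020-07-20 11:43 UTC
Rule 2/2 (LHV, +02:45): 2020-07-20 10:21 UTC ≤ query < +∞
11·60 + 43 + 165 = 868 min
868 = 0·1440 + 868; 868 = 14·60 + 28 → 14:28, same day
→ 2020-07-20 14:28 LHV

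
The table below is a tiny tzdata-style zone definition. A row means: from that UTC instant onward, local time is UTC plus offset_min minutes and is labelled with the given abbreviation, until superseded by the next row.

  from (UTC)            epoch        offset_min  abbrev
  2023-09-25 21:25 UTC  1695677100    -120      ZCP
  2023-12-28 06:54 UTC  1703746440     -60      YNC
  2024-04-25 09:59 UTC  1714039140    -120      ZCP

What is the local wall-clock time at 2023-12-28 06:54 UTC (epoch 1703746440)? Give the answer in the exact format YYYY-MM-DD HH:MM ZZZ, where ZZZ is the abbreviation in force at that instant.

Query: 2023-12-28 06:54 UTC
Rule 2/3 (YNC, -01:00): 2023-12-28 06:54 UTC ≤ query < 2024-04-25 09:59 UTC
6·60 + 54 - 60 = 354 min
354 = 0·1440 + 354; 354 = 5·60 + 54 → 05:54, same day
→ 2023-12-28 05:54 YNC

2023-12-28 05:54 YNC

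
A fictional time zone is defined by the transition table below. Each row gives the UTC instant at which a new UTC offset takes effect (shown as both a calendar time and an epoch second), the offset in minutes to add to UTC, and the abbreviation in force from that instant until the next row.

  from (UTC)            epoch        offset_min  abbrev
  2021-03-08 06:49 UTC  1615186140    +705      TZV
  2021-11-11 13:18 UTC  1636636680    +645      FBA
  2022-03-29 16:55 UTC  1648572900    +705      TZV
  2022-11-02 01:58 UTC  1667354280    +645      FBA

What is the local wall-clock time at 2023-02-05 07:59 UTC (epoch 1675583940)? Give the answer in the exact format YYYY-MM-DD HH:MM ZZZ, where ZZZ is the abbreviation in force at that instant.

Query: 2023-02-05 07:59 UTC
Rule 4/4 (FBA, +10:45): 2022-11-02 01:58 UTC ≤ query < +∞
7·60 + 59 + 645 = 1124 min
1124 = 0·1440 + 1124; 1124 = 18·60 + 44 → 18:44, same day
→ 2023-02-05 18:44 FBA

2023-02-05 18:44 FBA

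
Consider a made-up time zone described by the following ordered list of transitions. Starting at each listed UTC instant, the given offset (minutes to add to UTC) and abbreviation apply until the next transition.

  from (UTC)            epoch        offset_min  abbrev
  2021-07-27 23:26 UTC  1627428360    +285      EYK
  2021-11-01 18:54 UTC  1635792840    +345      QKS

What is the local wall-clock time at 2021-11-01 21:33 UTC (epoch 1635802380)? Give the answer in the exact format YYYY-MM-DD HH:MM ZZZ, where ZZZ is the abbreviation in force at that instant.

2021-11-02 03:18 QKS

Query: 2021-11-01 21:33 UTC
Rule 2/2 (QKS, +05:45): 2021-11-01 18:54 UTC ≤ query < +∞
21·60 + 33 + 345 = 1638 min
1638 = 1·1440 + 198; 198 = 3·60 + 18 → 03:18, 2021-11-01 + 1 day = 2021-11-02
→ 2021-11-02 03:18 QKS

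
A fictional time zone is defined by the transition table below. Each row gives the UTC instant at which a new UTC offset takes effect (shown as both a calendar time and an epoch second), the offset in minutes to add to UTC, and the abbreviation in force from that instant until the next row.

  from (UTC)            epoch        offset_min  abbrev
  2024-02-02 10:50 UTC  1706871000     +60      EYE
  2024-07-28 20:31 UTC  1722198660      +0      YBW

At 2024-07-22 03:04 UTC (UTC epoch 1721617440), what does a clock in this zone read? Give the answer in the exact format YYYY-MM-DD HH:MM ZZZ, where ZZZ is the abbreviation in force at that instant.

2024-07-22 04:04 EYE

Query: 2024-07-22 03:04 UTC
Rule 1/2 (EYE, +01:00): 2024-02-02 10:50 UTC ≤ query < 2024-07-28 20:31 UTC
3·60 + 4 + 60 = 244 min
244 = 0·1440 + 244; 244 = 4·60 + 4 → 04:04, same day
→ 2024-07-22 04:04 EYE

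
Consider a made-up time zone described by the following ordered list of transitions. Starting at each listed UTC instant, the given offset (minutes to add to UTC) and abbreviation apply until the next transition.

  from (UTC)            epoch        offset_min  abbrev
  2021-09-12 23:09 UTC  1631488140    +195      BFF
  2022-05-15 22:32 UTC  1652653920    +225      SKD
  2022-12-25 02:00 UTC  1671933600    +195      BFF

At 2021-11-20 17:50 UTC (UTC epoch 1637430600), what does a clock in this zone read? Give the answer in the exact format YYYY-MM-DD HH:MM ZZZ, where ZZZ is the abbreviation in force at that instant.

2021-11-20 21:05 BFF

Query: 2021-11-20 17:50 UTC
Rule 1/3 (BFF, +03:15): 2021-09-12 23:09 UTC ≤ query < 2022-05-15 22:32 UTC
17·60 + 50 + 195 = 1265 min
1265 = 0·1440 + 1265; 1265 = 21·60 + 5 → 21:05, same day
→ 2021-11-20 21:05 BFF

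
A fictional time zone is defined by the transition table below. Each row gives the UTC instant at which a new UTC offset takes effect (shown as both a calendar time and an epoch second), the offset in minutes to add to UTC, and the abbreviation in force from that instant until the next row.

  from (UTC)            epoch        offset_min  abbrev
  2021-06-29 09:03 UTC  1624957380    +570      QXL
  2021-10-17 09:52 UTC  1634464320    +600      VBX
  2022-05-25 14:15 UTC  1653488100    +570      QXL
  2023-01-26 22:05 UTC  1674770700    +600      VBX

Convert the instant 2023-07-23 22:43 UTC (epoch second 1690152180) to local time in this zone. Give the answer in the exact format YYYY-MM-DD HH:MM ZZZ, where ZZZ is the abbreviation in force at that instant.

2023-07-24 08:43 VBX

Query: 2023-07-23 22:43 UTC
Rule 4/4 (VBX, +10:00): 2023-01-26 22:05 UTC ≤ query < +∞
22·60 + 43 + 600 = 1963 min
1963 = 1·1440 + 523; 523 = 8·60 + 43 → 08:43, 2023-07-23 + 1 day = 2023-07-24
→ 2023-07-24 08:43 VBX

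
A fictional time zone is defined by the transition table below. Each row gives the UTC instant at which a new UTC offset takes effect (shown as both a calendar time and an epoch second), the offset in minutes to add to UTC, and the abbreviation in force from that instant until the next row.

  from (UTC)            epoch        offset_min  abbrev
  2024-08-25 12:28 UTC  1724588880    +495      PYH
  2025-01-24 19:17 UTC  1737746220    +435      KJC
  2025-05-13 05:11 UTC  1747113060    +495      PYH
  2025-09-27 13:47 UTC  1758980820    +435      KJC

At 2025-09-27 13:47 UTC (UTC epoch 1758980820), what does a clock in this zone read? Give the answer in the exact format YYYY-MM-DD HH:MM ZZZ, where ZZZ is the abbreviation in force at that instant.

2025-09-27 21:02 KJC

Query: 2025-09-27 13:47 UTC
Rule 4/4 (KJC, +07:15): 2025-09-27 13:47 UTC ≤ query < +∞
13·60 + 47 + 435 = 1262 min
1262 = 0·1440 + 1262; 1262 = 21·60 + 2 → 21:02, same day
→ 2025-09-27 21:02 KJC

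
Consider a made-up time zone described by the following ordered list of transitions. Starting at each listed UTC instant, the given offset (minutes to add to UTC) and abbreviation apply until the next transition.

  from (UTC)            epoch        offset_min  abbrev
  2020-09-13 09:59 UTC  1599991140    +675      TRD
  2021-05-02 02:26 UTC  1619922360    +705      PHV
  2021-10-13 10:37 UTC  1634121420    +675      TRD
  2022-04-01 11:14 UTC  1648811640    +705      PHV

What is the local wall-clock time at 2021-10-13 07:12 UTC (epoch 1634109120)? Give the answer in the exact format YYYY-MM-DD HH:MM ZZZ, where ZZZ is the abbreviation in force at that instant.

2021-10-13 18:57 PHV

Query: 2021-10-13 07:12 UTC
Rule 2/4 (PHV, +11:45): 2021-05-02 02:26 UTC ≤ query < 2021-10-13 10:37 UTC
7·60 + 12 + 705 = 1137 min
1137 = 0·1440 + 1137; 1137 = 18·60 + 57 → 18:57, same day
→ 2021-10-13 18:57 PHV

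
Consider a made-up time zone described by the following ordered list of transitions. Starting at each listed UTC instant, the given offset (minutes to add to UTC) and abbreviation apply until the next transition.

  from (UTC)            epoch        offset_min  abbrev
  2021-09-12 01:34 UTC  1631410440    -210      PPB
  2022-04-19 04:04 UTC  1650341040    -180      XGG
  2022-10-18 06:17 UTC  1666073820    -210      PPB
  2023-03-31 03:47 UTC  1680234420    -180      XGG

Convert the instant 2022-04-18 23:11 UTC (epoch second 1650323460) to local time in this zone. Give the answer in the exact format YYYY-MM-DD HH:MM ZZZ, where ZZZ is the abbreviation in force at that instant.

2022-04-18 19:41 PPB

Query: 2022-04-18 23:11 UTC
Rule 1/4 (PPB, -03:30): 2021-09-12 01:34 UTC ≤ query < 2022-04-19 04:04 UTC
23·60 + 11 - 210 = 1181 min
1181 = 0·1440 + 1181; 1181 = 19·60 + 41 → 19:41, same day
→ 2022-04-18 19:41 PPB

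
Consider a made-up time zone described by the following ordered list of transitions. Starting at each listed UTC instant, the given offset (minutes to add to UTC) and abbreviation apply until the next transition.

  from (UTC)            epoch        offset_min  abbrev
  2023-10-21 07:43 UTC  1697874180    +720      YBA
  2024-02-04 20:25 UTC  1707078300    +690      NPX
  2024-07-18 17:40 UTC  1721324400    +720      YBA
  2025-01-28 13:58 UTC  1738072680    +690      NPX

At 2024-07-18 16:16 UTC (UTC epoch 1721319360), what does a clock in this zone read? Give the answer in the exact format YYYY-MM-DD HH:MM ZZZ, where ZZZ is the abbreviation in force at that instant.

2024-07-19 03:46 NPX

Query: 2024-07-18 16:16 UTC
Rule 2/4 (NPX, +11:30): 2024-02-04 20:25 UTC ≤ query < 2024-07-18 17:40 UTC
16·60 + 16 + 690 = 1666 min
1666 = 1·1440 + 226; 226 = 3·60 + 46 → 03:46, 2024-07-18 + 1 day = 2024-07-19
→ 2024-07-19 03:46 NPX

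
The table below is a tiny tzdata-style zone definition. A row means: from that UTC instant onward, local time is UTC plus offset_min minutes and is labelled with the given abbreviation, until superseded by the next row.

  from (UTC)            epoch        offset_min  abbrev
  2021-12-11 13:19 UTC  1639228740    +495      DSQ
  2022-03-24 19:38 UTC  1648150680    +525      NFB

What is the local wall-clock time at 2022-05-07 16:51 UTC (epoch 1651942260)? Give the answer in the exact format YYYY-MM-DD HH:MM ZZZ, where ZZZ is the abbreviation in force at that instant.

2022-05-08 01:36 NFB

Query: 2022-05-07 16:51 UTC
Rule 2/2 (NFB, +08:45): 2022-03-24 19:38 UTC ≤ query < +∞
16·60 + 51 + 525 = 1536 min
1536 = 1·1440 + 96; 96 = 1·60 + 36 → 01:36, 2022-05-07 + 1 day = 2022-05-08
→ 2022-05-08 01:36 NFB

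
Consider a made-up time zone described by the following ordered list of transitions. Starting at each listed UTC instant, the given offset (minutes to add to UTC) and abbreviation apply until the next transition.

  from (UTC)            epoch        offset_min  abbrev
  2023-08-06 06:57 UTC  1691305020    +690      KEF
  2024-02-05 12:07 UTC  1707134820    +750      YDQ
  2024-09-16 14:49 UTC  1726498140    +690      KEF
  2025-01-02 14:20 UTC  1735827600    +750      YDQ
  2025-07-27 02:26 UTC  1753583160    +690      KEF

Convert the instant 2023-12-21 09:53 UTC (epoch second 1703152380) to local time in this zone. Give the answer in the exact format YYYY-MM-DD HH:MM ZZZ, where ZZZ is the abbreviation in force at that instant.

2023-12-21 21:23 KEF

Query: 2023-12-21 09:53 UTC
Rule 1/5 (KEF, +11:30): 2023-08-06 06:57 UTC ≤ query < 2024-02-05 12:07 UTC
9·60 + 53 + 690 = 1283 min
1283 = 0·1440 + 1283; 1283 = 21·60 + 23 → 21:23, same day
→ 2023-12-21 21:23 KEF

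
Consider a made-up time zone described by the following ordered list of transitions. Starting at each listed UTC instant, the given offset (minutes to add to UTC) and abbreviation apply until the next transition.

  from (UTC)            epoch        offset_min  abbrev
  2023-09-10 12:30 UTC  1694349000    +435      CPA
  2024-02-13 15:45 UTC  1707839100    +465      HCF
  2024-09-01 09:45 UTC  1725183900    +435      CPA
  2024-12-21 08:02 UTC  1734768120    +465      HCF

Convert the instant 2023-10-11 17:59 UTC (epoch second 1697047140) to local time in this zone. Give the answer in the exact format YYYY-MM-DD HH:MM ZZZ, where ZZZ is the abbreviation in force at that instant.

Query: 2023-10-11 17:59 UTC
Rule 1/4 (CPA, +07:15): 2023-09-10 12:30 UTC ≤ query < 2024-02-13 15:45 UTC
17·60 + 59 + 435 = 1514 min
1514 = 1·1440 + 74; 74 = 1·60 + 14 → 01:14, 2023-10-11 + 1 day = 2023-10-12
→ 2023-10-12 01:14 CPA

2023-10-12 01:14 CPA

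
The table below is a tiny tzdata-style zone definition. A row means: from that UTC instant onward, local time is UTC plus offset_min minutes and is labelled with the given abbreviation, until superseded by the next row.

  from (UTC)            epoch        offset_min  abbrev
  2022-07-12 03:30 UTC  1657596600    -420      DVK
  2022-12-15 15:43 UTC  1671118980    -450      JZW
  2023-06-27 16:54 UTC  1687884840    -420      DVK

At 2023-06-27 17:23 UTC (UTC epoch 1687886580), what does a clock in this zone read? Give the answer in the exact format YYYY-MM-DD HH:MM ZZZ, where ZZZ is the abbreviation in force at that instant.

2023-06-27 10:23 DVK

Query: 2023-06-27 17:23 UTC
Rule 3/3 (DVK, -07:00): 2023-06-27 16:54 UTC ≤ query < +∞
17·60 + 23 - 420 = 623 min
623 = 0·1440 + 623; 623 = 10·60 + 23 → 10:23, same day
→ 2023-06-27 10:23 DVK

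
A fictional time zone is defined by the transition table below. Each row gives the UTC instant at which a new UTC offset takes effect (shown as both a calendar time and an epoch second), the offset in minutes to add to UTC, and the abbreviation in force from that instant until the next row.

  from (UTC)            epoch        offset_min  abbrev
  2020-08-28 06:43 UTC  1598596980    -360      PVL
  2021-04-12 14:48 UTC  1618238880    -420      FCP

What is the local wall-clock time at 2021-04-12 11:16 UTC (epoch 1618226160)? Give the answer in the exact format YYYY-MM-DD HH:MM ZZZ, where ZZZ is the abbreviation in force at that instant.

2021-04-12 05:16 PVL

Query: 2021-04-12 11:16 UTC
Rule 1/2 (PVL, -06:00): 2020-08-28 06:43 UTC ≤ query < 2021-04-12 14:48 UTC
11·60 + 16 - 360 = 316 min
316 = 0·1440 + 316; 316 = 5·60 + 16 → 05:16, same day
→ 2021-04-12 05:16 PVL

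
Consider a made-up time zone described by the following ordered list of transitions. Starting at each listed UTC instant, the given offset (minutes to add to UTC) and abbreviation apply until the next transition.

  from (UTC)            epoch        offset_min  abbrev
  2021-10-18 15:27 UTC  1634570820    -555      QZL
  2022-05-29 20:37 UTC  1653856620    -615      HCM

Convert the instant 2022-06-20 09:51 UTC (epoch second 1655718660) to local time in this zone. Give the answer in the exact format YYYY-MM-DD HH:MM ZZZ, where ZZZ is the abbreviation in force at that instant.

Query: 2022-06-20 09:51 UTC
Rule 2/2 (HCM, -10:15): 2022-05-29 20:37 UTC ≤ query < +∞
9·60 + 51 - 615 = -24 min
-24 = -1·1440 + 1416; 1416 = 23·60 + 36 → 23:36, 2022-06-20 - 1 day = 2022-06-19
→ 2022-06-19 23:36 HCM

2022-06-19 23:36 HCM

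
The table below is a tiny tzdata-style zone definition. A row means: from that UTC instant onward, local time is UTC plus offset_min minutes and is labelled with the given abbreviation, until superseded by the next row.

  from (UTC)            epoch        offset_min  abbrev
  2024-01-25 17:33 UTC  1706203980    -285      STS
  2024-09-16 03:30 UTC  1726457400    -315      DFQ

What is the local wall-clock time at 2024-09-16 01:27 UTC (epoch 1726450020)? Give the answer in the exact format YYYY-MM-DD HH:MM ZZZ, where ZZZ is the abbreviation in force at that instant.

2024-09-15 20:42 STS

Query: 2024-09-16 01:27 UTC
Rule 1/2 (STS, -04:45): 2024-01-25 17:33 UTC ≤ query < 2024-09-16 03:30 UTC
1·60 + 27 - 285 = -198 min
-198 = -1·1440 + 1242; 1242 = 20·60 + 42 → 20:42, 2024-09-16 - 1 day = 2024-09-15
→ 2024-09-15 20:42 STS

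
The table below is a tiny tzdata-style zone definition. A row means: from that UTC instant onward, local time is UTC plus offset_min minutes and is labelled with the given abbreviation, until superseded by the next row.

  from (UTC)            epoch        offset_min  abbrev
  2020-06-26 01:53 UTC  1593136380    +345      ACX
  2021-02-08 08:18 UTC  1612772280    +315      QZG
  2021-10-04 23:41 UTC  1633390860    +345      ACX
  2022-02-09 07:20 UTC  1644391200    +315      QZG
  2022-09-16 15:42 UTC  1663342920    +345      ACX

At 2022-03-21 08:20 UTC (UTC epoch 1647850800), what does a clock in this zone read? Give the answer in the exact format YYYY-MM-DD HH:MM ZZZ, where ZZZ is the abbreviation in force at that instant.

2022-03-21 13:35 QZG

Query: 2022-03-21 08:20 UTC
Rule 4/5 (QZG, +05:15): 2022-02-09 07:20 UTC ≤ query < 2022-09-16 15:42 UTC
8·60 + 20 + 315 = 815 min
815 = 0·1440 + 815; 815 = 13·60 + 35 → 13:35, same day
→ 2022-03-21 13:35 QZG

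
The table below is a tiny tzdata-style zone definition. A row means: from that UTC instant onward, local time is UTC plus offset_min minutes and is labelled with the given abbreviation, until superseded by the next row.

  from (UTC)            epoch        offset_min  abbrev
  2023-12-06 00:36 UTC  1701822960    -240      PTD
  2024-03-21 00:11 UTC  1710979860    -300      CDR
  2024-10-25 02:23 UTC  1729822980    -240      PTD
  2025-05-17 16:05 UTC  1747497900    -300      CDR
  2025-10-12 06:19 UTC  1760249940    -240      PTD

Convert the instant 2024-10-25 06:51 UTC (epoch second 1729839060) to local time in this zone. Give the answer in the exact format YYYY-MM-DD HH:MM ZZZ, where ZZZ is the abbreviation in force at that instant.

Query: 2024-10-25 06:51 UTC
Rule 3/5 (PTD, -04:00): 2024-10-25 02:23 UTC ≤ query < 2025-05-17 16:05 UTC
6·60 + 51 - 240 = 171 min
171 = 0·1440 + 171; 171 = 2·60 + 51 → 02:51, same day
→ 2024-10-25 02:51 PTD

2024-10-25 02:51 PTD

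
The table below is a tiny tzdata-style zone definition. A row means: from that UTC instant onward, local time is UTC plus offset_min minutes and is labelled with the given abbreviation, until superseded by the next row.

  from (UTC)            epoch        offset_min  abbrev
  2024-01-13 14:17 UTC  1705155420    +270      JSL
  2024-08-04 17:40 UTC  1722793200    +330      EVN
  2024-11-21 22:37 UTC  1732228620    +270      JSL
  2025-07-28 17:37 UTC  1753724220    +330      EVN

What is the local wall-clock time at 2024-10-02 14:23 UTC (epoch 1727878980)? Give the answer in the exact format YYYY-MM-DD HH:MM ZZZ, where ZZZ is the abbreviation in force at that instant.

2024-10-02 19:53 EVN

Query: 2024-10-02 14:23 UTC
Rule 2/4 (EVN, +05:30): 2024-08-04 17:40 UTC ≤ query < 2024-11-21 22:37 UTC
14·60 + 23 + 330 = 1193 min
1193 = 0·1440 + 1193; 1193 = 19·60 + 53 → 19:53, same day
→ 2024-10-02 19:53 EVN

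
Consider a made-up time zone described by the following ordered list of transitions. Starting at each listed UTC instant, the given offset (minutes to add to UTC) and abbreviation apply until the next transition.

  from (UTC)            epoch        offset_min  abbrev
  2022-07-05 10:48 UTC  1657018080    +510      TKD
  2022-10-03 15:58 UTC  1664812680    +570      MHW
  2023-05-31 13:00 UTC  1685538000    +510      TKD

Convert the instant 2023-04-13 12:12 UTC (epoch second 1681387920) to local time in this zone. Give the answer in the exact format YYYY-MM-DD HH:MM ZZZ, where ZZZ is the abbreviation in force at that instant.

Query: 2023-04-13 12:12 UTC
Rule 2/3 (MHW, +09:30): 2022-10-03 15:58 UTC ≤ query < 2023-05-31 13:00 UTC
12·60 + 12 + 570 = 1302 min
1302 = 0·1440 + 1302; 1302 = 21·60 + 42 → 21:42, same day
→ 2023-04-13 21:42 MHW

2023-04-13 21:42 MHW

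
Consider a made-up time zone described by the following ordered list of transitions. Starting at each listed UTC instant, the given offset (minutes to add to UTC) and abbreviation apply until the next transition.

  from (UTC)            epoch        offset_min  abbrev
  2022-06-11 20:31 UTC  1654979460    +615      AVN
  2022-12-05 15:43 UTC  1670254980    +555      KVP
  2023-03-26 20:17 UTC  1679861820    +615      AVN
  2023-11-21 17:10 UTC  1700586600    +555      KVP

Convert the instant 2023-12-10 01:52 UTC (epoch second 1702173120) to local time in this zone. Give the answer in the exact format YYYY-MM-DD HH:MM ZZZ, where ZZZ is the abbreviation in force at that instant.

2023-12-10 11:07 KVP

Query: 2023-12-10 01:52 UTC
Rule 4/4 (KVP, +09:15): 2023-11-21 17:10 UTC ≤ query < +∞
1·60 + 52 + 555 = 667 min
667 = 0·1440 + 667; 667 = 11·60 + 7 → 11:07, same day
→ 2023-12-10 11:07 KVP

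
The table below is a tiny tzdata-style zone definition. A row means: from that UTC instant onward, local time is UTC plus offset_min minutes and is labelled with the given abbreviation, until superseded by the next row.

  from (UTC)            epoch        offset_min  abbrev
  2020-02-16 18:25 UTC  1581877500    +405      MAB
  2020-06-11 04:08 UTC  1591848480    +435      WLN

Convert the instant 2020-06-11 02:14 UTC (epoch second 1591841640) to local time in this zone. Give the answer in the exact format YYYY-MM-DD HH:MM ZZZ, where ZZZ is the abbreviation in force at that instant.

Query: 2020-06-11 02:14 UTC
Rule 1/2 (MAB, +06:45): 2020-02-16 18:25 UTC ≤ query < 2020-06-11 04:08 UTC
2·60 + 14 + 405 = 539 min
539 = 0·1440 + 539; 539 = 8·60 + 59 → 08:59, same day
→ 2020-06-11 08:59 MAB

2020-06-11 08:59 MAB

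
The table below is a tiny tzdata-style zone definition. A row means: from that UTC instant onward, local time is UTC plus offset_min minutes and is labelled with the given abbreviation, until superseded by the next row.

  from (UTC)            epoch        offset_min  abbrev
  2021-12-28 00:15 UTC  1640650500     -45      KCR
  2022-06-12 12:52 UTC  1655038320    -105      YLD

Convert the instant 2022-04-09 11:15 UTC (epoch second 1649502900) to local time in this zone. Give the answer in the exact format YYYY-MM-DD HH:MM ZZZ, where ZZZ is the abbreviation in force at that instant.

2022-04-09 10:30 KCR

Query: 2022-04-09 11:15 UTC
Rule 1/2 (KCR, -00:45): 2021-12-28 00:15 UTC ≤ query < 2022-06-12 12:52 UTC
11·60 + 15 - 45 = 630 min
630 = 0·1440 + 630; 630 = 10·60 + 30 → 10:30, same day
→ 2022-04-09 10:30 KCR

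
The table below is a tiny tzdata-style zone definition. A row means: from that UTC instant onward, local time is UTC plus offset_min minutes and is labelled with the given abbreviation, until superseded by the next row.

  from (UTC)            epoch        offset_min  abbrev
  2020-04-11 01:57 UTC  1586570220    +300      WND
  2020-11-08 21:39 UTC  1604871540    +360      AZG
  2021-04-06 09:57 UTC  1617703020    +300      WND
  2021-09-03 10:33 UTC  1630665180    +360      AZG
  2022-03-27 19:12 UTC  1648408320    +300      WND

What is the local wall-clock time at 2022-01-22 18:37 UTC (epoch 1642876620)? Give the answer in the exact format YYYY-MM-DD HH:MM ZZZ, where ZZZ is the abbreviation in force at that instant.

2022-01-23 00:37 AZG

Query: 2022-01-22 18:37 UTC
Rule 4/5 (AZG, +06:00): 2021-09-03 10:33 UTC ≤ query < 2022-03-27 19:12 UTC
18·60 + 37 + 360 = 1477 min
1477 = 1·1440 + 37; 37 = 0·60 + 37 → 00:37, 2022-01-22 + 1 day = 2022-01-23
→ 2022-01-23 00:37 AZG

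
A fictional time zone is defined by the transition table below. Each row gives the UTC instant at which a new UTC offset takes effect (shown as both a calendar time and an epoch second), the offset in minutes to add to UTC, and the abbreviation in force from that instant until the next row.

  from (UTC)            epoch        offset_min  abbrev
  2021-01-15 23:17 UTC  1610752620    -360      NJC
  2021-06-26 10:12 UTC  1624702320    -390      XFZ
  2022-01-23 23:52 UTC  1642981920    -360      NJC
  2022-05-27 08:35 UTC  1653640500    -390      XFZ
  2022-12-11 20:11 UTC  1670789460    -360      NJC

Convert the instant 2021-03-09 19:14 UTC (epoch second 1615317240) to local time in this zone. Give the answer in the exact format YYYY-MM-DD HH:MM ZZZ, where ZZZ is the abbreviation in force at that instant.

Query: 2021-03-09 19:14 UTC
Rule 1/5 (NJC, -06:00): 2021-01-15 23:17 UTC ≤ query < 2021-06-26 10:12 UTC
19·60 + 14 - 360 = 794 min
794 = 0·1440 + 794; 794 = 13·60 + 14 → 13:14, same day
→ 2021-03-09 13:14 NJC

2021-03-09 13:14 NJC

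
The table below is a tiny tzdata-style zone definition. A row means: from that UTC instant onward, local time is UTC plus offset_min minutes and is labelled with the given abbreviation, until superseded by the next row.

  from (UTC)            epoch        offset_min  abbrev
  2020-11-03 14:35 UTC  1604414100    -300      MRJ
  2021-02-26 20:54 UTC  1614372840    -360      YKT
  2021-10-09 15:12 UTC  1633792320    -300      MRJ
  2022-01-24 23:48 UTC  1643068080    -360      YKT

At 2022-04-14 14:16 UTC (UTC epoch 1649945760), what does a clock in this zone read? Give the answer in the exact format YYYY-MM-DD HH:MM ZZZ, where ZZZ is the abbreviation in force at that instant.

2022-04-14 08:16 YKT

Query: 2022-04-14 14:16 UTC
Rule 4/4 (YKT, -06:00): 2022-01-24 23:48 UTC ≤ query < +∞
14·60 + 16 - 360 = 496 min
496 = 0·1440 + 496; 496 = 8·60 + 16 → 08:16, same day
→ 2022-04-14 08:16 YKT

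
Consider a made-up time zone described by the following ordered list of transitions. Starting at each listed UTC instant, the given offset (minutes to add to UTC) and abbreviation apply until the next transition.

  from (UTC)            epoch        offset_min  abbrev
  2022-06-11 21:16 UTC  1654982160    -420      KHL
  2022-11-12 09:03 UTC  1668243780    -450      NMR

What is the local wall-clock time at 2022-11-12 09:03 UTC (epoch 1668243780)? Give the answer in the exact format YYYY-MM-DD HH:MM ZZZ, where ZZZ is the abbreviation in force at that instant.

2022-11-12 01:33 NMR

Query: 2022-11-12 09:03 UTC
Rule 2/2 (NMR, -07:30): 2022-11-12 09:03 UTC ≤ query < +∞
9·60 + 3 - 450 = 93 min
93 = 0·1440 + 93; 93 = 1·60 + 33 → 01:33, same day
→ 2022-11-12 01:33 NMR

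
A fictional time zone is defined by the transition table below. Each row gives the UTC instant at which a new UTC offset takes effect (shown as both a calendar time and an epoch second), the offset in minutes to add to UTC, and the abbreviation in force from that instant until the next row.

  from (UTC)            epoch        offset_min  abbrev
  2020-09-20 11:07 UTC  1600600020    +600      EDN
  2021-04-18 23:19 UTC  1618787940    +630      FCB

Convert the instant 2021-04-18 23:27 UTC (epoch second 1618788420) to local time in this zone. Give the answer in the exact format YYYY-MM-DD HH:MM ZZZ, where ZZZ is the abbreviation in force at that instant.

2021-04-19 09:57 FCB

Query: 2021-04-18 23:27 UTC
Rule 2/2 (FCB, +10:30): 2021-04-18 23:19 UTC ≤ query < +∞
23·60 + 27 + 630 = 2037 min
2037 = 1·1440 + 597; 597 = 9·60 + 57 → 09:57, 2021-04-18 + 1 day = 2021-04-19
→ 2021-04-19 09:57 FCB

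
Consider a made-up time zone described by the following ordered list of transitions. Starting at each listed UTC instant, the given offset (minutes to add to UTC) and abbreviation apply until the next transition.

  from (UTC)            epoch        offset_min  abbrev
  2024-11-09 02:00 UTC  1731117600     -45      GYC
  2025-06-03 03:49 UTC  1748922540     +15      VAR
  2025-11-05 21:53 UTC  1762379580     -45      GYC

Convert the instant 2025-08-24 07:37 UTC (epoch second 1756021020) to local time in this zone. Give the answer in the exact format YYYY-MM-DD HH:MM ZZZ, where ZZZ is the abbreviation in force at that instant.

Query: 2025-08-24 07:37 UTC
Rule 2/3 (VAR, +00:15): 2025-06-03 03:49 UTC ≤ query < 2025-11-05 21:53 UTC
7·60 + 37 + 15 = 472 min
472 = 0·1440 + 472; 472 = 7·60 + 52 → 07:52, same day
→ 2025-08-24 07:52 VAR

2025-08-24 07:52 VAR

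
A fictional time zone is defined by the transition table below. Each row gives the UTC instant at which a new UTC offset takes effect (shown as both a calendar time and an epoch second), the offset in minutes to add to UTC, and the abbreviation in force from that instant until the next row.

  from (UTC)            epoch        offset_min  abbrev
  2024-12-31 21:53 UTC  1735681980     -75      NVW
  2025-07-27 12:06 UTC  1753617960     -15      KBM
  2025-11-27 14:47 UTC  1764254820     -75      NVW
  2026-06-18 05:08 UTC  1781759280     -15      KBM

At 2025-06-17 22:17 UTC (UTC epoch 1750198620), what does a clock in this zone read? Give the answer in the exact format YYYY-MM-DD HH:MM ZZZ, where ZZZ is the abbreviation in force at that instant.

Query: 2025-06-17 22:17 UTC
Rule 1/4 (NVW, -01:15): 2024-12-31 21:53 UTC ≤ query < 2025-07-27 12:06 UTC
22·60 + 17 - 75 = 1262 min
1262 = 0·1440 + 1262; 1262 = 21·60 + 2 → 21:02, same day
→ 2025-06-17 21:02 NVW

2025-06-17 21:02 NVW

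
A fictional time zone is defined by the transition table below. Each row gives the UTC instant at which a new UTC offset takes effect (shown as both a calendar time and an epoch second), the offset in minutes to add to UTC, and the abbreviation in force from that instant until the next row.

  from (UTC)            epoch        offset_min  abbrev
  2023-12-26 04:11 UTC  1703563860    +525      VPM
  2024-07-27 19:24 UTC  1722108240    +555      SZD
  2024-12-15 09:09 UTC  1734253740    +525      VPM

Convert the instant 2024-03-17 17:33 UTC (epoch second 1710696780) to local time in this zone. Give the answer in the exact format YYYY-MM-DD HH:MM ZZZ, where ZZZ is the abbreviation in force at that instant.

Query: 2024-03-17 17:33 UTC
Rule 1/3 (VPM, +08:45): 2023-12-26 04:11 UTC ≤ query < 2024-07-27 19:24 UTC
17·60 + 33 + 525 = 1578 min
1578 = 1·1440 + 138; 138 = 2·60 + 18 → 02:18, 2024-03-17 + 1 day = 2024-03-18
→ 2024-03-18 02:18 VPM

2024-03-18 02:18 VPM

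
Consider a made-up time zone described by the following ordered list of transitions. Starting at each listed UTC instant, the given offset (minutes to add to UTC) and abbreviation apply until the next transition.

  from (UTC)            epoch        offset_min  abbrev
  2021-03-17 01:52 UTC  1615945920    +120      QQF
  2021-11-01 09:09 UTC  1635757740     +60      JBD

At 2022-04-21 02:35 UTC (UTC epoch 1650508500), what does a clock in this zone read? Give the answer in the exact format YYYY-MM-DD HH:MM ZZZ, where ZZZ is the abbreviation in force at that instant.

2022-04-21 03:35 JBD

Query: 2022-04-21 02:35 UTC
Rule 2/2 (JBD, +01:00): 2021-11-01 09:09 UTC ≤ query < +∞
2·60 + 35 + 60 = 215 min
215 = 0·1440 + 215; 215 = 3·60 + 35 → 03:35, same day
→ 2022-04-21 03:35 JBD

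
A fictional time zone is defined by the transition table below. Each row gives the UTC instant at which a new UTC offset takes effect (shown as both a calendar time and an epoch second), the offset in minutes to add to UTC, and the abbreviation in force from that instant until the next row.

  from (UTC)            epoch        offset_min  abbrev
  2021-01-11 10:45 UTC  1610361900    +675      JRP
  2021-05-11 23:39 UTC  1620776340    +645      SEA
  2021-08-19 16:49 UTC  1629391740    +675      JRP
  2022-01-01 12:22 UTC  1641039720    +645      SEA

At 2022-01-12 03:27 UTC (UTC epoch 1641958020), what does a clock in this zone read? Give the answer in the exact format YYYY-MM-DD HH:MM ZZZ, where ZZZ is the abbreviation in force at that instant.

Query: 2022-01-12 03:27 UTC
Rule 4/4 (SEA, +10:45): 2022-01-01 12:22 UTC ≤ query < +∞
3·60 + 27 + 645 = 852 min
852 = 0·1440 + 852; 852 = 14·60 + 12 → 14:12, same day
→ 2022-01-12 14:12 SEA

2022-01-12 14:12 SEA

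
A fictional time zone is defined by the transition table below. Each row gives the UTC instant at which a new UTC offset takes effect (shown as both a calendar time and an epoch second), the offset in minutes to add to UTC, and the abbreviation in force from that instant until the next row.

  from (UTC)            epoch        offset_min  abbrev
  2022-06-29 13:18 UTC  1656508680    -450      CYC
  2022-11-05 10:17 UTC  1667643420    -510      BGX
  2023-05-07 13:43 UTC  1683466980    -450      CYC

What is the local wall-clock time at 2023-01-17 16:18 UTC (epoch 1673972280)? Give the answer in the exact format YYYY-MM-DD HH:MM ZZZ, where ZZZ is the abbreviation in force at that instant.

Query: 2023-01-17 16:18 UTC
Rule 2/3 (BGX, -08:30): 2022-11-05 10:17 UTC ≤ query < 2023-05-07 13:43 UTC
16·60 + 18 - 510 = 468 min
468 = 0·1440 + 468; 468 = 7·60 + 48 → 07:48, same day
→ 2023-01-17 07:48 BGX

2023-01-17 07:48 BGX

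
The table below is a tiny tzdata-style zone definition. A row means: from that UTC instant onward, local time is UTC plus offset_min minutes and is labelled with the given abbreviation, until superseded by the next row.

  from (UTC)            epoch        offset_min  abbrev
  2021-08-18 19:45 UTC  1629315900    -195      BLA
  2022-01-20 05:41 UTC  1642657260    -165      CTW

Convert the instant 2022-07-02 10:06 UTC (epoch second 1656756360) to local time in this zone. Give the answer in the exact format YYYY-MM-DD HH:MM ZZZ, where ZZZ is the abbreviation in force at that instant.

Query: 2022-07-02 10:06 UTC
Rule 2/2 (CTW, -02:45): 2022-01-20 05:41 UTC ≤ query < +∞
10·60 + 6 - 165 = 441 min
441 = 0·1440 + 441; 441 = 7·60 + 21 → 07:21, same day
→ 2022-07-02 07:21 CTW

2022-07-02 07:21 CTW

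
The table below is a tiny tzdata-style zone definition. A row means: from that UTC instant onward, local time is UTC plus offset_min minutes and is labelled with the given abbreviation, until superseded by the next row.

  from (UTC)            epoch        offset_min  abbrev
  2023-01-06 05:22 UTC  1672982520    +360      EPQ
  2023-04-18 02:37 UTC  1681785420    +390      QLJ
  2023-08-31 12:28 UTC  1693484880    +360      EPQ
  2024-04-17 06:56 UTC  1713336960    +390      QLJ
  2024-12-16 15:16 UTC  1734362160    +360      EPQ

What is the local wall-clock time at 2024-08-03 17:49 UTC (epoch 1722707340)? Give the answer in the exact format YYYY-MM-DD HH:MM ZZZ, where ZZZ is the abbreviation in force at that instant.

2024-08-04 00:19 QLJ

Query: 2024-08-03 17:49 UTC
Rule 4/5 (QLJ, +06:30): 2024-04-17 06:56 UTC ≤ query < 2024-12-16 15:16 UTC
17·60 + 49 + 390 = 1459 min
1459 = 1·1440 + 19; 19 = 0·60 + 19 → 00:19, 2024-08-03 + 1 day = 2024-08-04
→ 2024-08-04 00:19 QLJ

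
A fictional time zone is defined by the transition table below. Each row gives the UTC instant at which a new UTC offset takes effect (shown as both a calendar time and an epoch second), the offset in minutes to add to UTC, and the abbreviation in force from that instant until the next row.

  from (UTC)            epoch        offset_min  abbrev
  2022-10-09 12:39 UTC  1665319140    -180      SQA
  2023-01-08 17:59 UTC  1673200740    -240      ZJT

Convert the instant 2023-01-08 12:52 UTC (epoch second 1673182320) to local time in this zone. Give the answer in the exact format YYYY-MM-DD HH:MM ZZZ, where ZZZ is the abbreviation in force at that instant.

Query: 2023-01-08 12:52 UTC
Rule 1/2 (SQA, -03:00): 2022-10-09 12:39 UTC ≤ query < 2023-01-08 17:59 UTC
12·60 + 52 - 180 = 592 min
592 = 0·1440 + 592; 592 = 9·60 + 52 → 09:52, same day
→ 2023-01-08 09:52 SQA

2023-01-08 09:52 SQA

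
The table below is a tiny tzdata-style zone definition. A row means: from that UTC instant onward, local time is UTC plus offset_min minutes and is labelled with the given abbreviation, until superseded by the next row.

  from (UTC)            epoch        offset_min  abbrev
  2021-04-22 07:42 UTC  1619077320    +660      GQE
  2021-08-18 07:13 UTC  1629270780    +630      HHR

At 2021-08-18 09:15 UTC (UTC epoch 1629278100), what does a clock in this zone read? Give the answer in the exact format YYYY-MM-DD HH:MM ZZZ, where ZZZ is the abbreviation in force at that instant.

Query: 2021-08-18 09:15 UTC
Rule 2/2 (HHR, +10:30): 2021-08-18 07:13 UTC ≤ query < +∞
9·60 + 15 + 630 = 1185 min
1185 = 0·1440 + 1185; 1185 = 19·60 + 45 → 19:45, same day
→ 2021-08-18 19:45 HHR

2021-08-18 19:45 HHR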